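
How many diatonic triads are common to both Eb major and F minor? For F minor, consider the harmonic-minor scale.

Diatonic triads of Eb major: Eb (I), Fm (ii), Gm (iii), Ab (IV), Bb (V), Cm (vi), Ddim (vii°).
Diatonic triads of F minor (harmonic minor): Fm (i), Gdim (ii°), Abaug (III+), Bbm (iv), C (V), Db (VI), Edim (vii°).
Matching root and quality in both lists: Fm.
That gives 1 common triad.

1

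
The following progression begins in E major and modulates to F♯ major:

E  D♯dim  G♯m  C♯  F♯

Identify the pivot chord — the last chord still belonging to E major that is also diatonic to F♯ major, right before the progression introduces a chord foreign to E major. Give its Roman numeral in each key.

Chords diatonic to E major: E, F♯m, G♯m, A, B, C♯m, D♯dim.
Reading the progression, the first chord not in that set is C♯, so the modulation leaves E major there.
The chord immediately before C♯ is G♯m, which is diatonic to both keys: iii in E major and ii in F♯ major.

G♯m — iii in E major, ii in F♯ major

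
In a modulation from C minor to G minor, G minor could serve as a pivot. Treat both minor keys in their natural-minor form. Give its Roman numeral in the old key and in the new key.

The scale of C minor (natural minor) is C D Eb F G Ab Bb; G is degree 5, and the triad built there (G-Bb-D) is minor, so it is v.
The scale of G minor (natural minor) is G A Bb C D Eb F; G is degree 1, and the triad built there (G-Bb-D) is minor, so it is i.

v in C minor; i in G minor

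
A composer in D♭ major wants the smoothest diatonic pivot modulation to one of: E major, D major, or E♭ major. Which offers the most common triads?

E♭ major

Triads of D♭ major: D♭ (I), E♭m (ii), Fm (iii), G♭ (IV), A♭ (V), B♭m (vi), Cdim (vii°).
E major shares 0: none.
D major shares 0: none.
E♭ major shares 2: Fm, A♭.
The most common triads (2) are shared with E♭ major.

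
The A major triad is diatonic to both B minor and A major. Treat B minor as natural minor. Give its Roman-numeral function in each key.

The scale of B minor (natural minor) is B C♯ D E F♯ G A; A is degree 7, and the triad built there (A-C♯-E) is major, so it is VII.
The scale of A major is A B C♯ D E F♯ G♯; A is degree 1, and the triad built there (A-C♯-E) is major, so it is I.

VII in B minor; I in A major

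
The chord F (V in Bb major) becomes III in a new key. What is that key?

The numeral III denotes a major triad on scale degree 3. With F on degree 3, the tonic of the new key is D.
Degree 3 carries a major triad in natural-minor keys, so the destination is D minor.
Check: the diatonic triads of D minor (natural minor) are Dm (i), Edim (ii°), F (III), Gm (iv), Am (v), Bb (VI), C (VII) — F is indeed III.

D minor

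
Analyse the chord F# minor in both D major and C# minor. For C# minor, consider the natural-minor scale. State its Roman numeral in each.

The scale of D major is D E F# G A B C#; F# is degree 3, and the triad built there (F#-A-C#) is minor, so it is iii.
The scale of C# minor (natural minor) is C# D# E F# G# A B; F# is degree 4, and the triad built there (F#-A-C#) is minor, so it is iv.

iii in D major; iv in C# minor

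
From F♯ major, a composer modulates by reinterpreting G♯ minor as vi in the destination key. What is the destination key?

B major

The numeral vi denotes a minor triad on scale degree 6. With G♯ on degree 6, the tonic of the new key is B.
Degree 6 carries a minor triad in major keys, so the destination is B major.
Check: the diatonic triads of B major are B (I), C♯m (ii), D♯m (iii), E (IV), F♯ (V), G♯m (vi), A♯dim (vii°) — G♯ minor is indeed vi.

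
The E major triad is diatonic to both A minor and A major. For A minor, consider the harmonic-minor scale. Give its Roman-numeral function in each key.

V in A minor; V in A major

The scale of A minor (harmonic minor) is A B C D E F G#; E is degree 5, and the triad built there (E-G#-B) is major, so it is V.
The scale of A major is A B C# D E F# G#; E is degree 5, and the triad built there (E-G#-B) is major, so it is V.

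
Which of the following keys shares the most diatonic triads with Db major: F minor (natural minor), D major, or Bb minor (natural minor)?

Bb minor

Triads of Db major: Db (I), Ebm (ii), Fm (iii), Gb (IV), Ab (V), Bbm (vi), Cdim (vii°).
F minor (natural minor) shares 4: Db, Fm, Ab, Bbm.
D major shares 0: none.
Bb minor (natural minor) shares 7: Db, Ebm, Fm, Gb, Ab, Bbm, Cdim.
The most common triads (7) are shared with Bb minor.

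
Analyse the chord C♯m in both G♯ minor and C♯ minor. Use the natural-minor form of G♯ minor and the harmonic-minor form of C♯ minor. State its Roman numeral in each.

The scale of G♯ minor (natural minor) is G♯ A♯ B C♯ D♯ E F♯; C♯ is degree 4, and the triad built there (C♯-E-G♯) is minor, so it is iv.
The scale of C♯ minor (harmonic minor) is C♯ D♯ E F♯ G♯ A B♯; C♯ is degree 1, and the triad built there (C♯-E-G♯) is minor, so it is i.

iv in G♯ minor; i in C♯ minor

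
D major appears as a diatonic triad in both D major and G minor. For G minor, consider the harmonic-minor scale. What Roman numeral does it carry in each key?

I in D major; V in G minor

The scale of D major is D E F# G A B C#; D is degree 1, and the triad built there (D-F#-A) is major, so it is I.
The scale of G minor (harmonic minor) is G A Bb C D Eb F#; D is degree 5, and the triad built there (D-F#-A) is major, so it is V.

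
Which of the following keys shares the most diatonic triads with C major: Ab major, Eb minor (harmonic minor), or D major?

D major

Triads of C major: C (I), Dm (ii), Em (iii), F (IV), G (V), Am (vi), Bdim (vii°).
Ab major shares 0: none.
Eb minor (harmonic minor) shares 0: none.
D major shares 2: Em, G.
The most common triads (2) are shared with D major.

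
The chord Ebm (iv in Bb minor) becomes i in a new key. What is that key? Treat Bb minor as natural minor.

Eb minor

The numeral i denotes a minor triad on scale degree 1. With Eb on degree 1, the tonic of the new key is Eb.
Degree 1 carries a minor triad in minor keys, so the destination is Eb minor.
Check: the diatonic triads of Eb minor (natural minor) are Ebm (i), Fdim (ii°), Gb (III), Abm (iv), Bbm (v), Cb (VI), Db (VII) — Ebm is indeed i.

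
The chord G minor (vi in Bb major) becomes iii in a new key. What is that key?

Eb major

The numeral iii denotes a minor triad on scale degree 3. With G on degree 3, the tonic of the new key is Eb.
Degree 3 carries a minor triad in major keys, so the destination is Eb major.
Check: the diatonic triads of Eb major are Eb (I), Fm (ii), Gm (iii), Ab (IV), Bb (V), Cm (vi), Ddim (vii°) — G minor is indeed iii.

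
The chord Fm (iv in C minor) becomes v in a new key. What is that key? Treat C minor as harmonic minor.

The numeral v denotes a minor triad on scale degree 5. With F on degree 5, the tonic of the new key is Bb.
Degree 5 carries a minor triad in natural-minor keys, so the destination is Bb minor.
Check: the diatonic triads of Bb minor (natural minor) are Bbm (i), Cdim (ii°), Db (III), Ebm (iv), Fm (v), Gb (VI), Ab (VII) — Fm is indeed v.

Bb minor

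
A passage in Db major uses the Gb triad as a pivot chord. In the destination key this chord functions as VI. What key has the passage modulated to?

The numeral VI denotes a major triad on scale degree 6. With Gb on degree 6, the tonic of the new key is Bb.
Degree 6 carries a major triad in minor keys, so the destination is Bb minor.
Check: the diatonic triads of Bb minor (natural minor) are Bbm (i), Cdim (ii°), Db (III), Ebm (iv), Fm (v), Gb (VI), Ab (VII) — Gb is indeed VI.

Bb minor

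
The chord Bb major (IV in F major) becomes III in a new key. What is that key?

G minor

The numeral III denotes a major triad on scale degree 3. With Bb on degree 3, the tonic of the new key is G.
Degree 3 carries a major triad in natural-minor keys, so the destination is G minor.
Check: the diatonic triads of G minor (natural minor) are Gm (i), Adim (ii°), Bb (III), Cm (iv), Dm (v), Eb (VI), F (VII) — Bb major is indeed III.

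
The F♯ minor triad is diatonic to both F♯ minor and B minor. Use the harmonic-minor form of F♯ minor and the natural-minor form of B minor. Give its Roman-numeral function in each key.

The scale of F♯ minor (harmonic minor) is F♯ G♯ A B C♯ D E♯; F♯ is degree 1, and the triad built there (F♯-A-C♯) is minor, so it is i.
The scale of B minor (natural minor) is B C♯ D E F♯ G A; F♯ is degree 5, and the triad built there (F♯-A-C♯) is minor, so it is v.

i in F♯ minor; v in B minor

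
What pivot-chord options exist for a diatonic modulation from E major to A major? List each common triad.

Triads in E major: E major (I), F# minor (ii), G# minor (iii), A major (IV), B major (V), C# minor (vi), D# diminished (vii°).
Triads in A major: A major (I), B minor (ii), C# minor (iii), D major (IV), E major (V), F# minor (vi), G# diminished (vii°).
Shared triads with their functions: E major (I in E major, V in A major); F# minor (ii in E major, vi in A major); A major (IV in E major, I in A major); C# minor (vi in E major, iii in A major).

E, F#m, A, C#m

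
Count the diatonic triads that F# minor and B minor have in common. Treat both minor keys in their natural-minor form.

Diatonic triads of F# minor (natural minor): F# minor (i), G# diminished (ii°), A major (III), B minor (iv), C# minor (v), D major (VI), E major (VII).
Diatonic triads of B minor (natural minor): B minor (i), C# diminished (ii°), D major (III), E minor (iv), F# minor (v), G major (VI), A major (VII).
Matching root and quality in both lists: F# minor, A major, B minor, D major.
That gives 4 common triads.

4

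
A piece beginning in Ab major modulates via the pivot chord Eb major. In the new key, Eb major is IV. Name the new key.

Bb major

The numeral IV denotes a major triad on scale degree 4. With Eb on degree 4, the tonic of the new key is Bb.
Degree 4 carries a major triad in major keys, so the destination is Bb major.
Check: the diatonic triads of Bb major are Bb (I), Cm (ii), Dm (iii), Eb (IV), F (V), Gm (vi), Adim (vii°) — Eb major is indeed IV.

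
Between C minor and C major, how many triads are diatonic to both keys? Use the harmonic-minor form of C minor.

Diatonic triads of C minor (harmonic minor): Cm (i), Ddim (ii°), E♭aug (III+), Fm (iv), G (V), A♭ (VI), Bdim (vii°).
Diatonic triads of C major: C (I), Dm (ii), Em (iii), F (IV), G (V), Am (vi), Bdim (vii°).
Matching root and quality in both lists: G, Bdim.
That gives 2 common triads.

2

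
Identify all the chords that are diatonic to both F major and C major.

Triads in F major: F (I), Gm (ii), Am (iii), Bb (IV), C (V), Dm (vi), Edim (vii°).
Triads in C major: C (I), Dm (ii), Em (iii), F (IV), G (V), Am (vi), Bdim (vii°).
Shared triads with their functions: F (I in F major, IV in C major); Am (iii in F major, vi in C major); C (V in F major, I in C major); Dm (vi in F major, ii in C major).

F, Am, C, Dm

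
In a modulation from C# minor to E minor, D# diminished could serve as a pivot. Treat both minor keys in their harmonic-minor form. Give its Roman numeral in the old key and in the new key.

The scale of C# minor (harmonic minor) is C# D# E F# G# A B#; D# is degree 2, and the triad built there (D#-F#-A) is diminished, so it is ii°.
The scale of E minor (harmonic minor) is E F# G A B C D#; D# is degree 7, and the triad built there (D#-F#-A) is diminished, so it is vii°.

ii° in C# minor; vii° in E minor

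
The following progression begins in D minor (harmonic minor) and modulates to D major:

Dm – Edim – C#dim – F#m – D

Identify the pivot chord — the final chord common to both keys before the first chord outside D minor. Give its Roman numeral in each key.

C#dim — vii° in D minor, vii° in D major

Chords diatonic to D minor: Dm, Edim, Faug, Gm, A, Bb, C#dim.
Reading the progression, the first chord not in that set is F#m, so the modulation leaves D minor there.
The chord immediately before F#m is C#dim, which is diatonic to both keys: vii° in D minor and vii° in D major.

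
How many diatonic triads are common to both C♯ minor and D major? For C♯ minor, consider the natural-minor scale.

2

Diatonic triads of C♯ minor (natural minor): C♯m (i), D♯dim (ii°), E (III), F♯m (iv), G♯m (v), A (VI), B (VII).
Diatonic triads of D major: D (I), Em (ii), F♯m (iii), G (IV), A (V), Bm (vi), C♯dim (vii°).
Matching root and quality in both lists: F♯m, A.
That gives 2 common triads.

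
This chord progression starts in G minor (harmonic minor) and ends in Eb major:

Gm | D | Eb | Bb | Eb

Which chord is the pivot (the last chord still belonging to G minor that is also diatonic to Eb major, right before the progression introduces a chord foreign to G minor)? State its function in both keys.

Eb — VI in G minor, I in Eb major

Chords diatonic to G minor: Gm, Adim, Bbaug, Cm, D, Eb, F#dim.
Reading the progression, the first chord not in that set is Bb, so the modulation leaves G minor there.
The chord immediately before Bb is Eb, which is diatonic to both keys: VI in G minor and I in Eb major.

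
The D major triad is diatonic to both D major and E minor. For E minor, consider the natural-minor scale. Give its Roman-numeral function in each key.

I in D major; VII in E minor

The scale of D major is D E F# G A B C#; D is degree 1, and the triad built there (D-F#-A) is major, so it is I.
The scale of E minor (natural minor) is E F# G A B C D; D is degree 7, and the triad built there (D-F#-A) is major, so it is VII.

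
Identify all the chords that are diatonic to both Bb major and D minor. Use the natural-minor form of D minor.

Triads in Bb major: Bb major (I), C minor (ii), D minor (iii), Eb major (IV), F major (V), G minor (vi), A diminished (vii°).
Triads in D minor (natural minor): D minor (i), E diminished (ii°), F major (III), G minor (iv), A minor (v), Bb major (VI), C major (VII).
Shared triads with their functions: Bb major (I in Bb major, VI in D minor); D minor (iii in Bb major, i in D minor); F major (V in Bb major, III in D minor); G minor (vi in Bb major, iv in D minor).

Bb, Dm, F, Gm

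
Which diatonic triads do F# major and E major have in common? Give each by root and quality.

Triads in F# major: F# major (I), G# minor (ii), A# minor (iii), B major (IV), C# major (V), D# minor (vi), E# diminished (vii°).
Triads in E major: E major (I), F# minor (ii), G# minor (iii), A major (IV), B major (V), C# minor (vi), D# diminished (vii°).
Shared triads with their functions: G# minor (ii in F# major, iii in E major); B major (IV in F# major, V in E major).

G#m, B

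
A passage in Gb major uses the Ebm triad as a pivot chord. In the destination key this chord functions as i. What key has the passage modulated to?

Eb minor

The numeral i denotes a minor triad on scale degree 1. With Eb on degree 1, the tonic of the new key is Eb.
Degree 1 carries a minor triad in minor keys, so the destination is Eb minor.
Check: the diatonic triads of Eb minor (natural minor) are Ebm (i), Fdim (ii°), Gb (III), Abm (iv), Bbm (v), Cb (VI), Db (VII) — Ebm is indeed i.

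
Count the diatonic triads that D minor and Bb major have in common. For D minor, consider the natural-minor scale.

4

Diatonic triads of D minor (natural minor): Dm (i), Edim (ii°), F (III), Gm (iv), Am (v), Bb (VI), C (VII).
Diatonic triads of Bb major: Bb (I), Cm (ii), Dm (iii), Eb (IV), F (V), Gm (vi), Adim (vii°).
Matching root and quality in both lists: Dm, F, Gm, Bb.
That gives 4 common triads.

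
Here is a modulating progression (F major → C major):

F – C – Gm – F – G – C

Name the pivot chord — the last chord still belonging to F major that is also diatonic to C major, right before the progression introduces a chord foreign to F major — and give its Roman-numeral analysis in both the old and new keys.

F — I in F major, IV in C major

Chords diatonic to F major: F, Gm, Am, Bb, C, Dm, Edim.
Reading the progression, the first chord not in that set is G, so the modulation leaves F major there.
The chord immediately before G is F, which is diatonic to both keys: I in F major and IV in C major.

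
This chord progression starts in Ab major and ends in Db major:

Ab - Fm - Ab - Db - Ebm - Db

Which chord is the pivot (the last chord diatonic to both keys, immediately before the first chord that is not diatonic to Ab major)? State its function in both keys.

Db — IV in Ab major, I in Db major

Chords diatonic to Ab major: Ab, Bbm, Cm, Db, Eb, Fm, Gdim.
Reading the progression, the first chord not in that set is Ebm, so the modulation leaves Ab major there.
The chord immediately before Ebm is Db, which is diatonic to both keys: IV in Ab major and I in Db major.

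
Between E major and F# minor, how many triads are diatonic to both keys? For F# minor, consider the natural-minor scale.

4

Diatonic triads of E major: E (I), F#m (ii), G#m (iii), A (IV), B (V), C#m (vi), D#dim (vii°).
Diatonic triads of F# minor (natural minor): F#m (i), G#dim (ii°), A (III), Bm (iv), C#m (v), D (VI), E (VII).
Matching root and quality in both lists: E, F#m, A, C#m.
That gives 4 common triads.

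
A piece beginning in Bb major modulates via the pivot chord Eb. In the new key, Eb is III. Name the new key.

The numeral III denotes a major triad on scale degree 3. With Eb on degree 3, the tonic of the new key is C.
Degree 3 carries a major triad in natural-minor keys, so the destination is C minor.
Check: the diatonic triads of C minor (natural minor) are Cm (i), Ddim (ii°), Eb (III), Fm (iv), Gm (v), Ab (VI), Bb (VII) — Eb is indeed III.

C minor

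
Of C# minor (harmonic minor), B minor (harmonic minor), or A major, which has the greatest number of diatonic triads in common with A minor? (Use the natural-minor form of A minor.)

Triads of A minor (natural minor): Am (i), Bdim (ii°), C (III), Dm (iv), Em (v), F (VI), G (VII).
C# minor (harmonic minor) shares 0: none.
B minor (harmonic minor) shares 2: Em, G.
A major shares 0: none.
The most common triads (2) are shared with B minor.

B minor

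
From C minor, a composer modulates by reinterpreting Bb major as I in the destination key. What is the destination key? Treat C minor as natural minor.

The numeral I denotes a major triad on scale degree 1. With Bb on degree 1, the tonic of the new key is Bb.
Degree 1 carries a major triad in major keys, so the destination is Bb major.
Check: the diatonic triads of Bb major are Bb (I), Cm (ii), Dm (iii), Eb (IV), F (V), Gm (vi), Adim (vii°) — Bb major is indeed I.

Bb major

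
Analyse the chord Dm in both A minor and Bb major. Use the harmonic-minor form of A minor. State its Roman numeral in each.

The scale of A minor (harmonic minor) is A B C D E F G#; D is degree 4, and the triad built there (D-F-A) is minor, so it is iv.
The scale of Bb major is Bb C D Eb F G A; D is degree 3, and the triad built there (D-F-A) is minor, so it is iii.

iv in A minor; iii in Bb major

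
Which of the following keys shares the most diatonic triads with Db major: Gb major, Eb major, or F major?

Gb major

Triads of Db major: Db (I), Ebm (ii), Fm (iii), Gb (IV), Ab (V), Bbm (vi), Cdim (vii°).
Gb major shares 4: Db, Ebm, Gb, Bbm.
Eb major shares 2: Fm, Ab.
F major shares 0: none.
The most common triads (4) are shared with Gb major.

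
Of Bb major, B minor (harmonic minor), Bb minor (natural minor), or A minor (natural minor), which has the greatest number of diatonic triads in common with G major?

A minor

Triads of G major: G major (I), A minor (ii), B minor (iii), C major (IV), D major (V), E minor (vi), F# diminished (vii°).
Bb major shares 0: none.
B minor (harmonic minor) shares 3: G, Bm, Em.
Bb minor (natural minor) shares 0: none.
A minor (natural minor) shares 4: G, Am, C, Em.
The most common triads (4) are shared with A minor.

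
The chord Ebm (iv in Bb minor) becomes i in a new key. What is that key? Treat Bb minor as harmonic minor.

The numeral i denotes a minor triad on scale degree 1. With Eb on degree 1, the tonic of the new key is Eb.
Degree 1 carries a minor triad in minor keys, so the destination is Eb minor.
Check: the diatonic triads of Eb minor (natural minor) are Ebm (i), Fdim (ii°), Gb (III), Abm (iv), Bbm (v), Cb (VI), Db (VII) — Ebm is indeed i.

Eb minor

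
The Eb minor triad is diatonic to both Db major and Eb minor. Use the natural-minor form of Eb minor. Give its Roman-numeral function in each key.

ii in Db major; i in Eb minor

The scale of Db major is Db Eb F Gb Ab Bb C; Eb is degree 2, and the triad built there (Eb-Gb-Bb) is minor, so it is ii.
The scale of Eb minor (natural minor) is Eb F Gb Ab Bb Cb Db; Eb is degree 1, and the triad built there (Eb-Gb-Bb) is minor, so it is i.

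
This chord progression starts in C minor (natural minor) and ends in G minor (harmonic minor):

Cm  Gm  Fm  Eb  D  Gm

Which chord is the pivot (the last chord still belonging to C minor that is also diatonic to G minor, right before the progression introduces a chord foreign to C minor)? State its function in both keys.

Eb — III in C minor, VI in G minor

Chords diatonic to C minor: Cm, Ddim, Eb, Fm, Gm, Ab, Bb.
Reading the progression, the first chord not in that set is D, so the modulation leaves C minor there.
The chord immediately before D is Eb, which is diatonic to both keys: III in C minor and VI in G minor.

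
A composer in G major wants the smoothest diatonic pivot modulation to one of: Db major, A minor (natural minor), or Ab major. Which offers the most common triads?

A minor

Triads of G major: G (I), Am (ii), Bm (iii), C (IV), D (V), Em (vi), F#dim (vii°).
Db major shares 0: none.
A minor (natural minor) shares 4: G, Am, C, Em.
Ab major shares 0: none.
The most common triads (4) are shared with A minor.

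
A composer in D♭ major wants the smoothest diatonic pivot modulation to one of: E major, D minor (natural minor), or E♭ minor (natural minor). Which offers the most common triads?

Triads of D♭ major: D♭ (I), E♭m (ii), Fm (iii), G♭ (IV), A♭ (V), B♭m (vi), Cdim (vii°).
E major shares 0: none.
D minor (natural minor) shares 0: none.
E♭ minor (natural minor) shares 4: D♭, E♭m, G♭, B♭m.
The most common triads (4) are shared with E♭ minor.

E♭ minor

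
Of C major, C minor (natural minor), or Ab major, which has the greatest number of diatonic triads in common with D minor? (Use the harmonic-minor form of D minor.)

Triads of D minor (harmonic minor): D minor (i), E diminished (ii°), F augmented (III+), G minor (iv), A major (V), Bb major (VI), C# diminished (vii°).
C major shares 1: Dm.
C minor (natural minor) shares 2: Gm, Bb.
Ab major shares 0: none.
The most common triads (2) are shared with C minor.

C minor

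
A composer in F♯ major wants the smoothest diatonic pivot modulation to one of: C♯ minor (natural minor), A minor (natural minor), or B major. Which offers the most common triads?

Triads of F♯ major: F♯ (I), G♯m (ii), A♯m (iii), B (IV), C♯ (V), D♯m (vi), E♯dim (vii°).
C♯ minor (natural minor) shares 2: G♯m, B.
A minor (natural minor) shares 0: none.
B major shares 4: F♯, G♯m, B, D♯m.
The most common triads (4) are shared with B major.

B major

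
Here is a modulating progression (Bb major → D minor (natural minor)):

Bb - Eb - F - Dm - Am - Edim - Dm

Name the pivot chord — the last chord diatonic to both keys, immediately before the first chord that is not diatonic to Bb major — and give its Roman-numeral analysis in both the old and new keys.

Dm — iii in Bb major, i in D minor

Chords diatonic to Bb major: Bb, Cm, Dm, Eb, F, Gm, Adim.
Reading the progression, the first chord not in that set is Am, so the modulation leaves Bb major there.
The chord immediately before Am is Dm, which is diatonic to both keys: iii in Bb major and i in D minor.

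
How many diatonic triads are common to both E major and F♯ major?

2

Diatonic triads of E major: E major (I), F♯ minor (ii), G♯ minor (iii), A major (IV), B major (V), C♯ minor (vi), D♯ diminished (vii°).
Diatonic triads of F♯ major: F♯ major (I), G♯ minor (ii), A♯ minor (iii), B major (IV), C♯ major (V), D♯ minor (vi), E♯ diminished (vii°).
Matching root and quality in both lists: G♯ minor, B major.
That gives 2 common triads.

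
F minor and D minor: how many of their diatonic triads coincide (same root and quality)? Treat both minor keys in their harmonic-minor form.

1

Diatonic triads of F minor (harmonic minor): Fm (i), Gdim (ii°), Abaug (III+), Bbm (iv), C (V), Db (VI), Edim (vii°).
Diatonic triads of D minor (harmonic minor): Dm (i), Edim (ii°), Faug (III+), Gm (iv), A (V), Bb (VI), C#dim (vii°).
Matching root and quality in both lists: Edim.
That gives 1 common triad.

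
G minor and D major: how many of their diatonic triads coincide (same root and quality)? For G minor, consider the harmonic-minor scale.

Diatonic triads of G minor (harmonic minor): Gm (i), Adim (ii°), Bbaug (III+), Cm (iv), D (V), Eb (VI), F#dim (vii°).
Diatonic triads of D major: D (I), Em (ii), F#m (iii), G (IV), A (V), Bm (vi), C#dim (vii°).
Matching root and quality in both lists: D.
That gives 1 common triad.

1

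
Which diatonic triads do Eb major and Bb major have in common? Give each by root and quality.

Eb, Gm, Bb, Cm

Triads in Eb major: Eb (I), Fm (ii), Gm (iii), Ab (IV), Bb (V), Cm (vi), Ddim (vii°).
Triads in Bb major: Bb (I), Cm (ii), Dm (iii), Eb (IV), F (V), Gm (vi), Adim (vii°).
Shared triads with their functions: Eb (I in Eb major, IV in Bb major); Gm (iii in Eb major, vi in Bb major); Bb (V in Eb major, I in Bb major); Cm (vi in Eb major, ii in Bb major).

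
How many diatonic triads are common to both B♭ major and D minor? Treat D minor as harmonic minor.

Diatonic triads of B♭ major: B♭ (I), Cm (ii), Dm (iii), E♭ (IV), F (V), Gm (vi), Adim (vii°).
Diatonic triads of D minor (harmonic minor): Dm (i), Edim (ii°), Faug (III+), Gm (iv), A (V), B♭ (VI), C♯dim (vii°).
Matching root and quality in both lists: B♭, Dm, Gm.
That gives 3 common triads.

3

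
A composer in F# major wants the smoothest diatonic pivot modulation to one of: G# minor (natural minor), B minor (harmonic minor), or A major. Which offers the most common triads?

Triads of F# major: F# (I), G#m (ii), A#m (iii), B (IV), C# (V), D#m (vi), E#dim (vii°).
G# minor (natural minor) shares 4: F#, G#m, B, D#m.
B minor (harmonic minor) shares 1: F#.
A major shares 0: none.
The most common triads (4) are shared with G# minor.

G# minor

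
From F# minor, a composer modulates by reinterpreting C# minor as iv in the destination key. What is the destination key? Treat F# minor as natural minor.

The numeral iv denotes a minor triad on scale degree 4. With C# on degree 4, the tonic of the new key is G#.
Degree 4 carries a minor triad in minor keys, so the destination is G# minor.
Check: the diatonic triads of G# minor (natural minor) are G#m (i), A#dim (ii°), B (III), C#m (iv), D#m (v), E (VI), F# (VII) — C# minor is indeed iv.

G# minor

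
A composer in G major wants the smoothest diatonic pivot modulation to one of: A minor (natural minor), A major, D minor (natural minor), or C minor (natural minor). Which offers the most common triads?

Triads of G major: G major (I), A minor (ii), B minor (iii), C major (IV), D major (V), E minor (vi), F# diminished (vii°).
A minor (natural minor) shares 4: G, Am, C, Em.
A major shares 2: Bm, D.
D minor (natural minor) shares 2: Am, C.
C minor (natural minor) shares 0: none.
The most common triads (4) are shared with A minor.

A minor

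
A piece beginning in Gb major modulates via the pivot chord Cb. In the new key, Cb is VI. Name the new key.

The numeral VI denotes a major triad on scale degree 6. With Cb on degree 6, the tonic of the new key is Eb.
Degree 6 carries a major triad in minor keys, so the destination is Eb minor.
Check: the diatonic triads of Eb minor (natural minor) are Ebm (i), Fdim (ii°), Gb (III), Abm (iv), Bbm (v), Cb (VI), Db (VII) — Cb is indeed VI.

Eb minor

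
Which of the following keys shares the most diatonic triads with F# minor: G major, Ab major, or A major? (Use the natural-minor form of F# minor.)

A major

Triads of F# minor (natural minor): F# minor (i), G# diminished (ii°), A major (III), B minor (iv), C# minor (v), D major (VI), E major (VII).
G major shares 2: Bm, D.
Ab major shares 0: none.
A major shares 7: F#m, G#dim, A, Bm, C#m, D, E.
The most common triads (7) are shared with A major.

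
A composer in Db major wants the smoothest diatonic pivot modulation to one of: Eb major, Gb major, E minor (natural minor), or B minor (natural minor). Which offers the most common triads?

Gb major

Triads of Db major: Db major (I), Eb minor (ii), F minor (iii), Gb major (IV), Ab major (V), Bb minor (vi), C diminished (vii°).
Eb major shares 2: Fm, Ab.
Gb major shares 4: Db, Ebm, Gb, Bbm.
E minor (natural minor) shares 0: none.
B minor (natural minor) shares 0: none.
The most common triads (4) are shared with Gb major.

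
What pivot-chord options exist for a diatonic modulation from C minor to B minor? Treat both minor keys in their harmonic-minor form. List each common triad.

Triads in C minor (harmonic minor): Cm (i), Ddim (ii°), Ebaug (III+), Fm (iv), G (V), Ab (VI), Bdim (vii°).
Triads in B minor (harmonic minor): Bm (i), C#dim (ii°), Daug (III+), Em (iv), F# (V), G (VI), A#dim (vii°).
Shared triads with their functions: G (V in C minor, VI in B minor).

G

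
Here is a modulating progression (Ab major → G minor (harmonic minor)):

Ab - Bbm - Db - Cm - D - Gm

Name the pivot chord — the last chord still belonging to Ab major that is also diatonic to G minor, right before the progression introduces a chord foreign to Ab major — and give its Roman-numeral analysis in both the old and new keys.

Cm — iii in Ab major, iv in G minor

Chords diatonic to Ab major: Ab, Bbm, Cm, Db, Eb, Fm, Gdim.
Reading the progression, the first chord not in that set is D, so the modulation leaves Ab major there.
The chord immediately before D is Cm, which is diatonic to both keys: iii in Ab major and iv in G minor.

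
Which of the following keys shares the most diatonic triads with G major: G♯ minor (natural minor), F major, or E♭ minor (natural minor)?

F major

Triads of G major: G major (I), A minor (ii), B minor (iii), C major (IV), D major (V), E minor (vi), F♯ diminished (vii°).
G♯ minor (natural minor) shares 0: none.
F major shares 2: Am, C.
E♭ minor (natural minor) shares 0: none.
The most common triads (2) are shared with F major.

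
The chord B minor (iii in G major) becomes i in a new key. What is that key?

B minor

The numeral i denotes a minor triad on scale degree 1. With B on degree 1, the tonic of the new key is B.
Degree 1 carries a minor triad in minor keys, so the destination is B minor.
Check: the diatonic triads of B minor (natural minor) are Bm (i), C#dim (ii°), D (III), Em (iv), F#m (v), G (VI), A (VII) — B minor is indeed i.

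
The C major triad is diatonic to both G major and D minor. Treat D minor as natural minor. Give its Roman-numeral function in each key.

The scale of G major is G A B C D E F#; C is degree 4, and the triad built there (C-E-G) is major, so it is IV.
The scale of D minor (natural minor) is D E F G A Bb C; C is degree 7, and the triad built there (C-E-G) is major, so it is VII.

IV in G major; VII in D minor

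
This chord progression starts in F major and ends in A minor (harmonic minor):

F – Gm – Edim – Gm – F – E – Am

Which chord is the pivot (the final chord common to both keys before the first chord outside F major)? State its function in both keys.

Chords diatonic to F major: F, Gm, Am, Bb, C, Dm, Edim.
Reading the progression, the first chord not in that set is E, so the modulation leaves F major there.
The chord immediately before E is F, which is diatonic to both keys: I in F major and VI in A minor.

F — I in F major, VI in A minor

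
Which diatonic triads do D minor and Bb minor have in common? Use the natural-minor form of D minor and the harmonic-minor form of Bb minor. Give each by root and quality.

F

Triads in D minor (natural minor): Dm (i), Edim (ii°), F (III), Gm (iv), Am (v), Bb (VI), C (VII).
Triads in Bb minor (harmonic minor): Bbm (i), Cdim (ii°), Dbaug (III+), Ebm (iv), F (V), Gb (VI), Adim (vii°).
Shared triads with their functions: F (III in D minor, V in Bb minor).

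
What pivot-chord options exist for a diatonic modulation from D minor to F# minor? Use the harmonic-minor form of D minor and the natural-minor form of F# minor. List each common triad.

Triads in D minor (harmonic minor): Dm (i), Edim (ii°), Faug (III+), Gm (iv), A (V), Bb (VI), C#dim (vii°).
Triads in F# minor (natural minor): F#m (i), G#dim (ii°), A (III), Bm (iv), C#m (v), D (VI), E (VII).
Shared triads with their functions: A (V in D minor, III in F# minor).

A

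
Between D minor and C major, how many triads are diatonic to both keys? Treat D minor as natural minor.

Diatonic triads of D minor (natural minor): D minor (i), E diminished (ii°), F major (III), G minor (iv), A minor (v), Bb major (VI), C major (VII).
Diatonic triads of C major: C major (I), D minor (ii), E minor (iii), F major (IV), G major (V), A minor (vi), B diminished (vii°).
Matching root and quality in both lists: D minor, F major, A minor, C major.
That gives 4 common triads.

4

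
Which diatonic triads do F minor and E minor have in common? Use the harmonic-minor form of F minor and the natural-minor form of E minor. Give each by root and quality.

Triads in F minor (harmonic minor): Fm (i), Gdim (ii°), Abaug (III+), Bbm (iv), C (V), Db (VI), Edim (vii°).
Triads in E minor (natural minor): Em (i), F#dim (ii°), G (III), Am (iv), Bm (v), C (VI), D (VII).
Shared triads with their functions: C (V in F minor, VI in E minor).

C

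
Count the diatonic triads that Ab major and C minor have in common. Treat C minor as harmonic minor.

Diatonic triads of Ab major: Ab major (I), Bb minor (ii), C minor (iii), Db major (IV), Eb major (V), F minor (vi), G diminished (vii°).
Diatonic triads of C minor (harmonic minor): C minor (i), D diminished (ii°), Eb augmented (III+), F minor (iv), G major (V), Ab major (VI), B diminished (vii°).
Matching root and quality in both lists: Ab major, C minor, F minor.
That gives 3 common triads.

3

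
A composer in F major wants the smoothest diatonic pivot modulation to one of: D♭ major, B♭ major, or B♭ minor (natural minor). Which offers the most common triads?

Triads of F major: F (I), Gm (ii), Am (iii), B♭ (IV), C (V), Dm (vi), Edim (vii°).
D♭ major shares 0: none.
B♭ major shares 4: F, Gm, B♭, Dm.
B♭ minor (natural minor) shares 0: none.
The most common triads (4) are shared with B♭ major.

B♭ major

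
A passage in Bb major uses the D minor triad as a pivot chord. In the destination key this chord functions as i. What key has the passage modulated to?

D minor

The numeral i denotes a minor triad on scale degree 1. With D on degree 1, the tonic of the new key is D.
Degree 1 carries a minor triad in minor keys, so the destination is D minor.
Check: the diatonic triads of D minor (natural minor) are Dm (i), Edim (ii°), F (III), Gm (iv), Am (v), Bb (VI), C (VII) — D minor is indeed i.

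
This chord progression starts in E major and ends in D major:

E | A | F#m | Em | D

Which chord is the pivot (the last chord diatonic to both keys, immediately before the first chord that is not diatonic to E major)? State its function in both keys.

Chords diatonic to E major: E, F#m, G#m, A, B, C#m, D#dim.
Reading the progression, the first chord not in that set is Em, so the modulation leaves E major there.
The chord immediately before Em is F#m, which is diatonic to both keys: ii in E major and iii in D major.

F#m — ii in E major, iii in D major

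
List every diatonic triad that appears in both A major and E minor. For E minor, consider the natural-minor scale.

Triads in A major: A (I), Bm (ii), C#m (iii), D (IV), E (V), F#m (vi), G#dim (vii°).
Triads in E minor (natural minor): Em (i), F#dim (ii°), G (III), Am (iv), Bm (v), C (VI), D (VII).
Shared triads with their functions: Bm (ii in A major, v in E minor); D (IV in A major, VII in E minor).

Bm, D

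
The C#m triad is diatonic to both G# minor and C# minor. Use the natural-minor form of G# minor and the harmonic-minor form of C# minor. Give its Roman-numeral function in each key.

The scale of G# minor (natural minor) is G# A# B C# D# E F#; C# is degree 4, and the triad built there (C#-E-G#) is minor, so it is iv.
The scale of C# minor (harmonic minor) is C# D# E F# G# A B#; C# is degree 1, and the triad built there (C#-E-G#) is minor, so it is i.

iv in G# minor; i in C# minor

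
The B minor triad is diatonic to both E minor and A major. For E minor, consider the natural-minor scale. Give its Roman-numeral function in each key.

v in E minor; ii in A major

The scale of E minor (natural minor) is E F♯ G A B C D; B is degree 5, and the triad built there (B-D-F♯) is minor, so it is v.
The scale of A major is A B C♯ D E F♯ G♯; B is degree 2, and the triad built there (B-D-F♯) is minor, so it is ii.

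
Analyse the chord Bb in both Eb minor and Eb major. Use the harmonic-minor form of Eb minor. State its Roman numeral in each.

V in Eb minor; V in Eb major

The scale of Eb minor (harmonic minor) is Eb F Gb Ab Bb Cb D; Bb is degree 5, and the triad built there (Bb-D-F) is major, so it is V.
The scale of Eb major is Eb F G Ab Bb C D; Bb is degree 5, and the triad built there (Bb-D-F) is major, so it is V.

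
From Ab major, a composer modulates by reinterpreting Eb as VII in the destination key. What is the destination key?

F minor

The numeral VII denotes a major triad on scale degree 7. With Eb on degree 7, the tonic of the new key is F.
Degree 7 carries a major triad in natural-minor keys, so the destination is F minor.
Check: the diatonic triads of F minor (natural minor) are Fm (i), Gdim (ii°), Ab (III), Bbm (iv), Cm (v), Db (VI), Eb (VII) — Eb is indeed VII.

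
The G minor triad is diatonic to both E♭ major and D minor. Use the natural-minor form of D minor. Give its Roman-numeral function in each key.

iii in E♭ major; iv in D minor

The scale of E♭ major is E♭ F G A♭ B♭ C D; G is degree 3, and the triad built there (G-B♭-D) is minor, so it is iii.
The scale of D minor (natural minor) is D E F G A B♭ C; G is degree 4, and the triad built there (G-B♭-D) is minor, so it is iv.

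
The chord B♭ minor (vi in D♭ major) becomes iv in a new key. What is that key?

F minor

The numeral iv denotes a minor triad on scale degree 4. With B♭ on degree 4, the tonic of the new key is F.
Degree 4 carries a minor triad in minor keys, so the destination is F minor.
Check: the diatonic triads of F minor (natural minor) are Fm (i), Gdim (ii°), A♭ (III), B♭m (iv), Cm (v), D♭ (VI), E♭ (VII) — B♭ minor is indeed iv.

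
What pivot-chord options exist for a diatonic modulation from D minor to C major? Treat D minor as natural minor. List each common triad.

Triads in D minor (natural minor): Dm (i), Edim (ii°), F (III), Gm (iv), Am (v), Bb (VI), C (VII).
Triads in C major: C (I), Dm (ii), Em (iii), F (IV), G (V), Am (vi), Bdim (vii°).
Shared triads with their functions: Dm (i in D minor, ii in C major); F (III in D minor, IV in C major); Am (v in D minor, vi in C major); C (VII in D minor, I in C major).

Dm, F, Am, C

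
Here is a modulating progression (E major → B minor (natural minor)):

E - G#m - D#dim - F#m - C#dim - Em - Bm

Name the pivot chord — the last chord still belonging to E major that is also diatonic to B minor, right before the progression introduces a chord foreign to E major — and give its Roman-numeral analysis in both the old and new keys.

Chords diatonic to E major: E, F#m, G#m, A, B, C#m, D#dim.
Reading the progression, the first chord not in that set is C#dim, so the modulation leaves E major there.
The chord immediately before C#dim is F#m, which is diatonic to both keys: ii in E major and v in B minor.

F#m — ii in E major, v in B minor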